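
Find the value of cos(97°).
cos(97°) = -0.1219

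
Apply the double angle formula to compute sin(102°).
sin(102°) = 2 sin 51° cos 51° = 0.9781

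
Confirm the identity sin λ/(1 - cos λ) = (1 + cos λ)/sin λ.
LHS = sin λ(1 + cos λ) / ((1 - cos λ)(1 + cos λ)) = sin λ(1 + cos λ) / (1 - cos²λ) = sin λ(1 + cos λ) / sin²λ = (1 + cos λ)/sin λ = RHS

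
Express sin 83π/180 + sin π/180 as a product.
sin 83π/180 + sin π/180 = 2 sin(7π/30) cos(41π/180)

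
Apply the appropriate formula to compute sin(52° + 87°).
sin(52° + 87°) = sin 52° cos 87° + cos 52° sin 87° = 0.6561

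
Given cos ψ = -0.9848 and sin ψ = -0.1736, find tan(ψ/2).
tan(ψ/2) = sin ψ / (1 + cos ψ) = -11.42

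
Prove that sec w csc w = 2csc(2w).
RHS = 2/sin(2w) = 2/(2 sin w cos w) = 1/(sin w cos w) = (1/cos w)(1/sin w) = sec w csc w = LHS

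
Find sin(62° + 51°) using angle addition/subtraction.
sin(62° + 51°) = sin 62° cos 51° + cos 62° sin 51° = 0.9205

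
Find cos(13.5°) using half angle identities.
cos(13.5°) = √((1 + cos 27°)/2) = 0.9724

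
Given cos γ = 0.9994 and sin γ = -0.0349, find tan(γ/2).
tan(γ/2) = sin γ / (1 + cos γ) = -0.01746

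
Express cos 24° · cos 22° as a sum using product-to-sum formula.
cos 24° cos 22° = (1/2)[cos(24°-22°) + cos(24°+22°)]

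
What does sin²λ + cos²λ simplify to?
sin²λ + cos²λ = 1 (using Pythagorean identity)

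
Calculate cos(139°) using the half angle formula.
cos(139°) = -√((1 + cos 278°)/2) = -0.7547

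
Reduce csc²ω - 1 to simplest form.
csc²ω - 1 = cot²ω (using Pythagorean identity)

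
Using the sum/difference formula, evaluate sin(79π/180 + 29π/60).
sin(79π/180 + 29π/60) = sin 79π/180 cos 29π/60 + cos 79π/180 sin 29π/60 = 0.2419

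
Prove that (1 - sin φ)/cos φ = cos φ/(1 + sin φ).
LHS = (1 - sin φ)(1 + sin φ) / (cos φ(1 + sin φ)) = (1 - sin²φ) / (cos φ(1 + sin φ)) = cos²φ / (cos φ(1 + sin φ)) = cos φ/(1 + sin φ) = RHS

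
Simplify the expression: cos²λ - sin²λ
cos²λ - sin²λ = cos(2λ) (using Double angle)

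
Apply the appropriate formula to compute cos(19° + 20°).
cos(19° + 20°) = cos 19° cos 20° - sin 19° sin 20° = 0.7771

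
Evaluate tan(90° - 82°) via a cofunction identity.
tan(90° - 82°) = cot(82°) = 0.1405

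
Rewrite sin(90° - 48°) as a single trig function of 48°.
sin(90° - 48°) = cos(48°)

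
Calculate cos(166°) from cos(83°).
cos(166°) = cos²83° - sin²83° = -0.9703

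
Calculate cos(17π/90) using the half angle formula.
cos(17π/90) = √((1 + cos 17π/45)/2) = 0.829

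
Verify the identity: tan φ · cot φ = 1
LHS = (sin φ/cos φ) · (cos φ/sin φ) = 1 = RHS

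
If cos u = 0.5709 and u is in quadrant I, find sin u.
sin u = 0.821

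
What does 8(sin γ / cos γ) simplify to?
8(sin γ / cos γ) = 8(tan γ) (using Quotient identity)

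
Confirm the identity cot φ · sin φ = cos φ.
LHS = (cos φ/sin φ) · sin φ = cos φ = RHS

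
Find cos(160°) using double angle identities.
cos(160°) = cos²80° - sin²80° = -0.9397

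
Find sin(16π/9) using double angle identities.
sin(16π/9) = 2 sin 8π/9 cos 8π/9 = -0.6428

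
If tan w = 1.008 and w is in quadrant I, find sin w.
sin w = 0.7099 (using tan²w + 1 = sec²w)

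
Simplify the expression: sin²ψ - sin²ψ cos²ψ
sin²ψ - sin²ψ cos²ψ = sin⁴ψ (using Factoring)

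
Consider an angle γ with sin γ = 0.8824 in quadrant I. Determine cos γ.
cos γ = √(1 - sin²γ) = 0.4705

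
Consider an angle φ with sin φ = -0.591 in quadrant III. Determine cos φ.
cos φ = ±√(1 - sin²φ) = -0.8067 (negative in QIII)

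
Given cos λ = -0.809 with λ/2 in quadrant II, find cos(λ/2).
cos(λ/2) = ±√((1 + cos λ)/2); negative since λ/2 ∈ QII, so cos(λ/2) = -0.309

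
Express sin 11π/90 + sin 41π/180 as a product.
sin 11π/90 + sin 41π/180 = 2 sin(7π/40) cos(-19π/360)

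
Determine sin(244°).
sin(244°) = -0.8988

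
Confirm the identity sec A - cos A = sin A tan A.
LHS = 1/cos A - cos A = (1 - cos²A)/cos A = sin²A/cos A = sin A · (sin A/cos A) = sin A tan A = RHS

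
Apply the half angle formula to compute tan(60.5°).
tan(60.5°) = sin 121° / (1 + cos 121°) = 1.767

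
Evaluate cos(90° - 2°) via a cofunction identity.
cos(90° - 2°) = sin(2°) = 0.0349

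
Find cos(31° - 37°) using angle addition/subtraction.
cos(31° - 37°) = cos 31° cos 37° + sin 31° sin 37° = 0.9945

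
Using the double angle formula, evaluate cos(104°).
cos(104°) = cos²52° - sin²52° = -0.2419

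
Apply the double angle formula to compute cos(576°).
cos(576°) = cos²288° - sin²288° = -0.809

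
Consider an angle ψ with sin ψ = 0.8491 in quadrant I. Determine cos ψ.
cos ψ = √(1 - sin²ψ) = 0.5282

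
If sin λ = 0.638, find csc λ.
csc λ = 1/sin λ = 1.567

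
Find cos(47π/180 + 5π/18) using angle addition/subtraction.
cos(47π/180 + 5π/18) = cos 47π/180 cos 5π/18 - sin 47π/180 sin 5π/18 = -0.1219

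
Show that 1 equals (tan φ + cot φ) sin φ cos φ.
RHS = (sin φ/cos φ + cos φ/sin φ) sin φ cos φ = ((sin²φ + cos²φ)/(sin φ cos φ)) · sin φ cos φ = sin²φ + cos²φ = 1 = LHS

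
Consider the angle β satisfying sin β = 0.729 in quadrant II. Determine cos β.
cos β = ±√(1 - sin²β) = -0.6845 (negative in QII)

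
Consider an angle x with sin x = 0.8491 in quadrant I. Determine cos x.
cos x = √(1 - sin²x) = 0.5282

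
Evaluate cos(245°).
cos(245°) = -0.4226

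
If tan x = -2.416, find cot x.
cot x = 1/tan x = -0.4139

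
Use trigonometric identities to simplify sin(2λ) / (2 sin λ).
sin(2λ) / (2 sin λ) = cos λ (using Double angle)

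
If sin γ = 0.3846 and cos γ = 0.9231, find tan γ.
tan γ = sin γ / cos γ = 0.4166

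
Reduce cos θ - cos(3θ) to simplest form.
cos θ - cos(3θ) = 2 sin(2θ) sin θ (using Sum-to-product)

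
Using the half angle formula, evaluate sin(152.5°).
sin(152.5°) = √((1 - cos 305°)/2) = 0.4617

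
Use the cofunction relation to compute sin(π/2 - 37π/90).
sin(π/2 - 37π/90) = cos(37π/90) = 0.2756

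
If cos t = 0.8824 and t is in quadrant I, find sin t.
sin t = 0.4705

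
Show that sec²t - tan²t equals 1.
LHS = 1/cos²t - sin²t/cos²t = (1 - sin²t)/cos²t = cos²t/cos²t = 1 = RHS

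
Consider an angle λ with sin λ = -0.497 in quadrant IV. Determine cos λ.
cos λ = √(1 - sin²λ) = 0.8678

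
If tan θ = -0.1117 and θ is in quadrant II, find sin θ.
sin θ = 0.111 (using tan²θ + 1 = sec²θ)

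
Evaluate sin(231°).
sin(231°) = -0.7771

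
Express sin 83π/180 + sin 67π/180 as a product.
sin 83π/180 + sin 67π/180 = 2 sin(5π/12) cos(2π/45)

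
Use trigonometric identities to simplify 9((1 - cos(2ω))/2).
9((1 - cos(2ω))/2) = 9(sin²ω) (using Power reduction)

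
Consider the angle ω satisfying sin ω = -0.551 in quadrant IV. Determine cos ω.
cos ω = √(1 - sin²ω) = 0.8345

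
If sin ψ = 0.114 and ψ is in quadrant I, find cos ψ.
cos ψ = 0.9935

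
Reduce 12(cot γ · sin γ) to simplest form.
12(cot γ · sin γ) = 12(cos γ) (using Quotient identity)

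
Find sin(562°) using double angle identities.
sin(562°) = 2 sin 281° cos 281° = -0.3746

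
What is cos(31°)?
cos(31°) = 0.8572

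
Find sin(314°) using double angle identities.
sin(314°) = 2 sin 157° cos 157° = -0.7193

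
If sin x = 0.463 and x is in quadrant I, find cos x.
cos x = 0.8864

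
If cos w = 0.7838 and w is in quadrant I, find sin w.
sin w = 0.621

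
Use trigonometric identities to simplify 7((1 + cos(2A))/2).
7((1 + cos(2A))/2) = 7(cos²A) (using Power reduction)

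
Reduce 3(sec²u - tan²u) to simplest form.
3(sec²u - tan²u) = 3 (using Pythagorean identity)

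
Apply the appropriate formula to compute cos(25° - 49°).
cos(25° - 49°) = cos 25° cos 49° + sin 25° sin 49° = 0.9135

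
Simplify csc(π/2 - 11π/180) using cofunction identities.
csc(π/2 - 11π/180) = sec(11π/180)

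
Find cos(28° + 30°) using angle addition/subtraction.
cos(28° + 30°) = cos 28° cos 30° - sin 28° sin 30° = 0.5299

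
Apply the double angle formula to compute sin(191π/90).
sin(191π/90) = 2 sin 191π/180 cos 191π/180 = 0.3746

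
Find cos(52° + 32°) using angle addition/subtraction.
cos(52° + 32°) = cos 52° cos 32° - sin 52° sin 32° = 0.1045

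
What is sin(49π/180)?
sin(49π/180) = 0.7547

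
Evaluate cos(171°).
cos(171°) = -0.9877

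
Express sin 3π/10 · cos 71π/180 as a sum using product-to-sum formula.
sin 3π/10 cos 71π/180 = (1/2)[sin(3π/10+71π/180) + sin(3π/10-71π/180)]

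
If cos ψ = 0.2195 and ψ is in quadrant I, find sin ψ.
sin ψ = 0.9756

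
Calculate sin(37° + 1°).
sin(37° + 1°) = sin 37° cos 1° + cos 37° sin 1° = 0.6157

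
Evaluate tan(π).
tan(π) = 0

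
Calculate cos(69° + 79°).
cos(69° + 79°) = cos 69° cos 79° - sin 69° sin 79° = -0.848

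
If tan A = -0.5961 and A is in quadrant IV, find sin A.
sin A = -0.512 (using tan²A + 1 = sec²A)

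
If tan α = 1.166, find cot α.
cot α = 1/tan α = 0.8576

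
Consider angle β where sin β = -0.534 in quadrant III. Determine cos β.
cos β = ±√(1 - sin²β) = -0.8455 (negative in QIII)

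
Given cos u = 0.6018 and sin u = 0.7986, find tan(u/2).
tan(u/2) = sin u / (1 + cos u) = 0.4986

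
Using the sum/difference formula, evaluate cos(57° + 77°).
cos(57° + 77°) = cos 57° cos 77° - sin 57° sin 77° = -0.6947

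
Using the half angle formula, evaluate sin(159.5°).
sin(159.5°) = √((1 - cos 319°)/2) = 0.3502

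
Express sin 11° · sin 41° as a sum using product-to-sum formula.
sin 11° sin 41° = (1/2)[cos(11°-41°) - cos(11°+41°)]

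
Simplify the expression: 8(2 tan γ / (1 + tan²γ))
8(2 tan γ / (1 + tan²γ)) = 8(sin(2γ)) (using Double angle)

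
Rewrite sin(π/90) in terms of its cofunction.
sin(π/90) = cos(π/2 - π/90) = cos(22π/45)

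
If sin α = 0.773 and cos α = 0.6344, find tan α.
tan α = sin α / cos α = 1.218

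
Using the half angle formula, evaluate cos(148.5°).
cos(148.5°) = -√((1 + cos 297°)/2) = -0.8526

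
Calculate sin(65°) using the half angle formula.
sin(65°) = √((1 - cos 130°)/2) = 0.9063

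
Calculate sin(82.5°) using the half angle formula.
sin(82.5°) = √((1 - cos 165°)/2) = 0.9914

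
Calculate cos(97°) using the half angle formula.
cos(97°) = -√((1 + cos 194°)/2) = -0.1219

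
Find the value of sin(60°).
sin(60°) = √3/2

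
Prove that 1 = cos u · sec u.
RHS = cos u · (1/cos u) = 1 = LHS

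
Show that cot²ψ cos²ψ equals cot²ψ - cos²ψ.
RHS = cos²ψ/sin²ψ - cos²ψ = cos²ψ(1/sin²ψ - 1) = cos²ψ · (1 - sin²ψ)/sin²ψ = cos²ψ · cos²ψ/sin²ψ = cos²ψ · cot²ψ = LHS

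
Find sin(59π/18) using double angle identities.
sin(59π/18) = 2 sin 59π/36 cos 59π/36 = -0.766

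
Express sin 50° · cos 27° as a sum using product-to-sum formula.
sin 50° cos 27° = (1/2)[sin(50°+27°) + sin(50°-27°)]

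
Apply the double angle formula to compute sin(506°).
sin(506°) = 2 sin 253° cos 253° = 0.5592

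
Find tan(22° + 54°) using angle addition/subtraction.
tan(22° + 54°) = (tan 22° + tan 54°)/(1 - tan 22° tan 54°) = 4.011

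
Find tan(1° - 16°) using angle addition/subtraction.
tan(1° - 16°) = (tan 1° - tan 16°)/(1 + tan 1° tan 16°) = -(2-√3)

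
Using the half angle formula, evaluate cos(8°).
cos(8°) = √((1 + cos 16°)/2) = 0.9903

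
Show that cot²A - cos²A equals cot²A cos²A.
LHS = cos²A/sin²A - cos²A = cos²A(1/sin²A - 1) = cos²A · (1 - sin²A)/sin²A = cos²A · cos²A/sin²A = cos²A · cot²A = RHS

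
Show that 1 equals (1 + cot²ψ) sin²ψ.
RHS = csc²ψ · sin²ψ = (1/sin²ψ) · sin²ψ = 1 = LHS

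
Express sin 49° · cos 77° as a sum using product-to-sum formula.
sin 49° cos 77° = (1/2)[sin(49°+77°) + sin(49°-77°)]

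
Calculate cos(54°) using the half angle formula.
cos(54°) = √((1 + cos 108°)/2) = 0.5878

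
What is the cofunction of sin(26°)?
sin(26°) = cos(90° - 26°) = cos(64°)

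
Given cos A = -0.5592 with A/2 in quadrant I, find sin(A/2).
sin(A/2) = ±√((1 - cos A)/2); positive since A/2 ∈ QI, so sin(A/2) = 0.8829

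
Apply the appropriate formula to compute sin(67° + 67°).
sin(67° + 67°) = sin 67° cos 67° + cos 67° sin 67° = 0.7193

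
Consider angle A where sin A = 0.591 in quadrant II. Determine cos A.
cos A = ±√(1 - sin²A) = -0.8067 (negative in QII)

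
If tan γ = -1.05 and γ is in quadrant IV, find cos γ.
cos γ = 0.6897 (using tan²γ + 1 = sec²γ)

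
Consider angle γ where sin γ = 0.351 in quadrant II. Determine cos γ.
cos γ = ±√(1 - sin²γ) = -0.9364 (negative in QII)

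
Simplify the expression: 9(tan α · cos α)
9(tan α · cos α) = 9(sin α) (using Quotient identity)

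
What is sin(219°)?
sin(219°) = -0.6293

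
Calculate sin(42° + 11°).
sin(42° + 11°) = sin 42° cos 11° + cos 42° sin 11° = 0.7986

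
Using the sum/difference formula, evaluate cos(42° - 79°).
cos(42° - 79°) = cos 42° cos 79° + sin 42° sin 79° = 0.7986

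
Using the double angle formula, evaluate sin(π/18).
sin(π/18) = 2 sin π/36 cos π/36 = 0.1736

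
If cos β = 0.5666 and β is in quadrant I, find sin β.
sin β = 0.824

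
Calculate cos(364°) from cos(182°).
cos(364°) = cos²182° - sin²182° = 0.9976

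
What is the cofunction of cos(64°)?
cos(64°) = sin(90° - 64°) = sin(26°)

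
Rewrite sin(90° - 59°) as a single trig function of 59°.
sin(90° - 59°) = cos(59°)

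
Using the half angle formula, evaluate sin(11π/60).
sin(11π/60) = √((1 - cos 11π/30)/2) = 0.5446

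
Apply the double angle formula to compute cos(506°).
cos(506°) = cos²253° - sin²253° = -0.829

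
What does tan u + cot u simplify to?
tan u + cot u = sec u csc u (using Quotient identities)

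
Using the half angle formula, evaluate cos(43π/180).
cos(43π/180) = √((1 + cos 43π/90)/2) = 0.7314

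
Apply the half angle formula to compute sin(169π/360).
sin(169π/360) = √((1 - cos 169π/180)/2) = 0.9954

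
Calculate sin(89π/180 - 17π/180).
sin(89π/180 - 17π/180) = sin 89π/180 cos 17π/180 - cos 89π/180 sin 17π/180 = 0.9511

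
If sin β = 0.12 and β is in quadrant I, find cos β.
cos β = 0.9928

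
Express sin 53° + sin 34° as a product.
sin 53° + sin 34° = 2 sin(43.5°) cos(9.5°)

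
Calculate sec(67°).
sec(67°) = 2.559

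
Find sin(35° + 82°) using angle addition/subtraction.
sin(35° + 82°) = sin 35° cos 82° + cos 35° sin 82° = 0.891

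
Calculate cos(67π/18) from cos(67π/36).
cos(67π/18) = cos²67π/36 - sin²67π/36 = 0.6428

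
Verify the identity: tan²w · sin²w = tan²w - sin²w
RHS = sin²w/cos²w - sin²w = sin²w(1/cos²w - 1) = sin²w · (1 - cos²w)/cos²w = sin²w · sin²w/cos²w = sin²w · tan²w = LHS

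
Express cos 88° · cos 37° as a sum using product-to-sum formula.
cos 88° cos 37° = (1/2)[cos(88°-37°) + cos(88°+37°)]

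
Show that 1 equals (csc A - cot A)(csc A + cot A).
RHS = csc²A - cot²A = (1 + cot²A) - cot²A = 1 = LHS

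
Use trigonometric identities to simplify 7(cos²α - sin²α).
7(cos²α - sin²α) = 7(cos(2α)) (using Double angle)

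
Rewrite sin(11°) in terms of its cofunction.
sin(11°) = cos(90° - 11°) = cos(79°)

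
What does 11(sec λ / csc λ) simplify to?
11(sec λ / csc λ) = 11(tan λ) (using Reciprocal identities)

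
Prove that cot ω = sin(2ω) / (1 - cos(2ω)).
RHS = 2 sin ω cos ω / (2sin²ω) = cos ω/sin ω = cot ω = LHS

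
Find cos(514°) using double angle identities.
cos(514°) = cos²257° - sin²257° = -0.8988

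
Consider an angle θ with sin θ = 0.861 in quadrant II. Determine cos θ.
cos θ = ±√(1 - sin²θ) = -0.5086 (negative in QII)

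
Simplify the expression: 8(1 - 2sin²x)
8(1 - 2sin²x) = 8(cos(2x)) (using Double angle)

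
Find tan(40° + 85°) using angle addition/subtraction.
tan(40° + 85°) = (tan 40° + tan 85°)/(1 - tan 40° tan 85°) = -1.428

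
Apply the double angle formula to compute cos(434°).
cos(434°) = cos²217° - sin²217° = 0.2756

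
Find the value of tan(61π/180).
tan(61π/180) = 1.804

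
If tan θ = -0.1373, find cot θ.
cot θ = 1/tan θ = -7.283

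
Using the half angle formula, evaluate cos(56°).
cos(56°) = √((1 + cos 112°)/2) = 0.5592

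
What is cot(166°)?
cot(166°) = -4.011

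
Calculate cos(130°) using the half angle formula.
cos(130°) = -√((1 + cos 260°)/2) = -0.6428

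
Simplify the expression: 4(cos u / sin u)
4(cos u / sin u) = 4(cot u) (using Quotient identity)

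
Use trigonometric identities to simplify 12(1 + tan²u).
12(1 + tan²u) = 12(sec²u) (using Pythagorean identity)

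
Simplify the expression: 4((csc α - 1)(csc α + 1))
4((csc α - 1)(csc α + 1)) = 4(cot²α) (using Diff. of squares)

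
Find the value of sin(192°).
sin(192°) = -0.2079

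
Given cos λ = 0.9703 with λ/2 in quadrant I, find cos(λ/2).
cos(λ/2) = ±√((1 + cos λ)/2); positive since λ/2 ∈ QI, so cos(λ/2) = 0.9925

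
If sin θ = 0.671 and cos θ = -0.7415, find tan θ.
tan θ = sin θ / cos θ = -0.9049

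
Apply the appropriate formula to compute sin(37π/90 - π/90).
sin(37π/90 - π/90) = sin 37π/90 cos π/90 - cos 37π/90 sin π/90 = 0.9511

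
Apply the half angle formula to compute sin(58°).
sin(58°) = √((1 - cos 116°)/2) = 0.848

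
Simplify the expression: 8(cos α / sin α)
8(cos α / sin α) = 8(cot α) (using Quotient identity)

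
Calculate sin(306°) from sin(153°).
sin(306°) = 2 sin 153° cos 153° = -0.809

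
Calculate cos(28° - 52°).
cos(28° - 52°) = cos 28° cos 52° + sin 28° sin 52° = 0.9135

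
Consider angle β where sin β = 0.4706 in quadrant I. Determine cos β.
cos β = √(1 - sin²β) = 0.8823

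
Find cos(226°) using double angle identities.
cos(226°) = cos²113° - sin²113° = -0.6947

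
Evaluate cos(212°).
cos(212°) = -0.848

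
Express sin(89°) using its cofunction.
sin(89°) = cos(90° - 89°) = cos(1°)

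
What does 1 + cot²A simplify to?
1 + cot²A = csc²A (using Pythagorean identity)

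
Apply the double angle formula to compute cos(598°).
cos(598°) = cos²299° - sin²299° = -0.5299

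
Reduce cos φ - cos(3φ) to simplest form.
cos φ - cos(3φ) = 2 sin(2φ) sin φ (using Sum-to-product)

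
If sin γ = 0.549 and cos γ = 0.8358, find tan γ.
tan γ = sin γ / cos γ = 0.6569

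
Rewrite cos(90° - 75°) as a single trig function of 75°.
cos(90° - 75°) = sin(75°)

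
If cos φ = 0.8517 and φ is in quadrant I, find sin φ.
sin φ = 0.524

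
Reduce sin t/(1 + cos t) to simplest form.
sin t/(1 + cos t) = tan(t/2) (using Half angle)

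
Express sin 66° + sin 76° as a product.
sin 66° + sin 76° = 2 sin(71°) cos(-5°)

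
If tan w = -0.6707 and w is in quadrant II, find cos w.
cos w = -0.8305 (using tan²w + 1 = sec²w)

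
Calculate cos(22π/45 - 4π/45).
cos(22π/45 - 4π/45) = cos 22π/45 cos 4π/45 + sin 22π/45 sin 4π/45 = 0.309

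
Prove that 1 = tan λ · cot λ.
RHS = (sin λ/cos λ) · (cos λ/sin λ) = 1 = LHS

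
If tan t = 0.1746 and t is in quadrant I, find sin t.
sin t = 0.172 (using tan²t + 1 = sec²t)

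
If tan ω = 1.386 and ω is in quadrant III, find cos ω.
cos ω = -0.5851 (using tan²ω + 1 = sec²ω)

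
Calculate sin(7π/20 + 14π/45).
sin(7π/20 + 14π/45) = sin 7π/20 cos 14π/45 + cos 7π/20 sin 14π/45 = 0.8746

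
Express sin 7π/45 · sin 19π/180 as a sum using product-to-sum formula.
sin 7π/45 sin 19π/180 = (1/2)[cos(7π/45-19π/180) - cos(7π/45+19π/180)]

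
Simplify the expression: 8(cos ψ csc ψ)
8(cos ψ csc ψ) = 8(cot ψ) (using Reciprocal + quotient)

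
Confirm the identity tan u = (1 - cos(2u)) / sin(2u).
RHS = 2sin²u / (2 sin u cos u) = sin u/cos u = tan u = LHS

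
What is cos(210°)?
cos(210°) = -√3/2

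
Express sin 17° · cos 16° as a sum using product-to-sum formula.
sin 17° cos 16° = (1/2)[sin(17°+16°) + sin(17°-16°)]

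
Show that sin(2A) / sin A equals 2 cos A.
LHS = 2 sin A cos A / sin A = 2 cos A = RHS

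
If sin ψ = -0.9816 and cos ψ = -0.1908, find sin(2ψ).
sin(2ψ) = 2 sin ψ cos ψ = 0.3746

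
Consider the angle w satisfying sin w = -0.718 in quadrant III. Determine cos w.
cos w = ±√(1 - sin²w) = -0.696 (negative in QIII)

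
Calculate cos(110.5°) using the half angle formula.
cos(110.5°) = -√((1 + cos 221°)/2) = -0.3502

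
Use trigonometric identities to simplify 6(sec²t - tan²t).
6(sec²t - tan²t) = 6 (using Pythagorean identity)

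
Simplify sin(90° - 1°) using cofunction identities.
sin(90° - 1°) = cos(1°)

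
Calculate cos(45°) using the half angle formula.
cos(45°) = √((1 + cos 90°)/2) = √2/2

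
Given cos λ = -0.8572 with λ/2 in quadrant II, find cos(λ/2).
cos(λ/2) = ±√((1 + cos λ)/2); negative since λ/2 ∈ QII, so cos(λ/2) = -0.2672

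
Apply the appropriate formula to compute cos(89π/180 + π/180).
cos(89π/180 + π/180) = cos 89π/180 cos π/180 - sin 89π/180 sin π/180 = 0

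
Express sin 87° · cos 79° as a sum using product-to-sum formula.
sin 87° cos 79° = (1/2)[sin(87°+79°) + sin(87°-79°)]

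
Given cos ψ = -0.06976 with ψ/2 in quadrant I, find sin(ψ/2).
sin(ψ/2) = ±√((1 - cos ψ)/2); positive since ψ/2 ∈ QI, so sin(ψ/2) = 0.7314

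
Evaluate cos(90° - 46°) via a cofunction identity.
cos(90° - 46°) = sin(46°) = 0.7193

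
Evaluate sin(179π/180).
sin(179π/180) = 0.01745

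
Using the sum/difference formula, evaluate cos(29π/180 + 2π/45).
cos(29π/180 + 2π/45) = cos 29π/180 cos 2π/45 - sin 29π/180 sin 2π/45 = 0.7986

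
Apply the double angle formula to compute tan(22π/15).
tan(22π/15) = 2 tan 11π/15 / (1 - tan²11π/15) = 9.514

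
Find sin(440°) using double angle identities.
sin(440°) = 2 sin 220° cos 220° = 0.9848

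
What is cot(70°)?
cot(70°) = 0.364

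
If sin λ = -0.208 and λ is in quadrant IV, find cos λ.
cos λ = 0.9781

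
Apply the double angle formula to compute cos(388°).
cos(388°) = cos²194° - sin²194° = 0.8829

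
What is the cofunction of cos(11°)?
cos(11°) = sin(90° - 11°) = sin(79°)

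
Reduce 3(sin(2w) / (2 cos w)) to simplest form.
3(sin(2w) / (2 cos w)) = 3(sin w) (using Double angle)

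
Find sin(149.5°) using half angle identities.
sin(149.5°) = √((1 - cos 299°)/2) = 0.5075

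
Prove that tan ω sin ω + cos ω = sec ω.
LHS = sin²ω/cos ω + cos ω = (sin²ω + cos²ω)/cos ω = 1/cos ω = sec ω = RHS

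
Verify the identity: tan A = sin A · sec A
RHS = sin A · (1/cos A) = sin A/cos A = tan A = LHS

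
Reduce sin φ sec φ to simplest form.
sin φ sec φ = tan φ (using Reciprocal + quotient)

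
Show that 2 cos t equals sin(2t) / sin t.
RHS = 2 sin t cos t / sin t = 2 cos t = LHS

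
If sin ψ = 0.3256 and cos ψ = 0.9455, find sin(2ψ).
sin(2ψ) = 2 sin ψ cos ψ = 0.6157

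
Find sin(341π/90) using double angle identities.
sin(341π/90) = 2 sin 341π/180 cos 341π/180 = -0.6157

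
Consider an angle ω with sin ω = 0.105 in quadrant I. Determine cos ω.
cos ω = √(1 - sin²ω) = 0.9945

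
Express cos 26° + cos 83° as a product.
cos 26° + cos 83° = 2 cos(54.5°) cos(-28.5°)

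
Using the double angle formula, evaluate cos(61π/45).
cos(61π/45) = cos²61π/90 - sin²61π/90 = -0.4384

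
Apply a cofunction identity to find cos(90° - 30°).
cos(90° - 30°) = sin(30°) = 1/2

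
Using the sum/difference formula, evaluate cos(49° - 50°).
cos(49° - 50°) = cos 49° cos 50° + sin 49° sin 50° = 0.9998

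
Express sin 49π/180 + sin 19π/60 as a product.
sin 49π/180 + sin 19π/60 = 2 sin(53π/180) cos(-π/45)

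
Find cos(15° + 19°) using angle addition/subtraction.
cos(15° + 19°) = cos 15° cos 19° - sin 15° sin 19° = 0.829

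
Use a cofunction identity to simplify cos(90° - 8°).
cos(90° - 8°) = sin(8°)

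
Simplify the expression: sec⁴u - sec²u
sec⁴u - sec²u = tan⁴u + tan²u (using Pythagorean)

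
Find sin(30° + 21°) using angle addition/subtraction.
sin(30° + 21°) = sin 30° cos 21° + cos 30° sin 21° = 0.7771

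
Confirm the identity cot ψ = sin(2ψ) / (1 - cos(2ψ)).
RHS = 2 sin ψ cos ψ / (2sin²ψ) = cos ψ/sin ψ = cot ψ = LHS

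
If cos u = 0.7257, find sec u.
sec u = 1/cos u = 1.378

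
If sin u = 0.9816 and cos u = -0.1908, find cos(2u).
cos(2u) = cos²u - sin²u = -0.9271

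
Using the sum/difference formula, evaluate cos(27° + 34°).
cos(27° + 34°) = cos 27° cos 34° - sin 27° sin 34° = 0.4848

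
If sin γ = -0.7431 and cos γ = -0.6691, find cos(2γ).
cos(2γ) = cos²γ - sin²γ = -0.1045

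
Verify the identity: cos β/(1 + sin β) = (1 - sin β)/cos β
RHS = (1 - sin β)(1 + sin β) / (cos β(1 + sin β)) = (1 - sin²β) / (cos β(1 + sin β)) = cos²β / (cos β(1 + sin β)) = cos β/(1 + sin β) = LHS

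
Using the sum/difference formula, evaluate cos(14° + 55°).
cos(14° + 55°) = cos 14° cos 55° - sin 14° sin 55° = 0.3584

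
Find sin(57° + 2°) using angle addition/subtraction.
sin(57° + 2°) = sin 57° cos 2° + cos 57° sin 2° = 0.8572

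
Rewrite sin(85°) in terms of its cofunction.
sin(85°) = cos(90° - 85°) = cos(5°)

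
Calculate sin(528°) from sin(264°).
sin(528°) = 2 sin 264° cos 264° = 0.2079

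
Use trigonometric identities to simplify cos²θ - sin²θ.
cos²θ - sin²θ = cos(2θ) (using Double angle)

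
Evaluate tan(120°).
tan(120°) = -√3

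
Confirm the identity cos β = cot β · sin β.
RHS = (cos β/sin β) · sin β = cos β = LHS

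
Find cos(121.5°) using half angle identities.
cos(121.5°) = -√((1 + cos 243°)/2) = -0.5225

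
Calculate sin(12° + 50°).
sin(12° + 50°) = sin 12° cos 50° + cos 12° sin 50° = 0.8829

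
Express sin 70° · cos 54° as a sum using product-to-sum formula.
sin 70° cos 54° = (1/2)[sin(70°+54°) + sin(70°-54°)]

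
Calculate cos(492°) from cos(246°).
cos(492°) = cos²246° - sin²246° = -0.6691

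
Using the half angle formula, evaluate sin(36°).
sin(36°) = √((1 - cos 72°)/2) = 0.5878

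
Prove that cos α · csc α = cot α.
LHS = cos α · (1/sin α) = cos α/sin α = cot α = RHS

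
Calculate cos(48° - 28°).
cos(48° - 28°) = cos 48° cos 28° + sin 48° sin 28° = 0.9397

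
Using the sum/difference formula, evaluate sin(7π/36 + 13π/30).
sin(7π/36 + 13π/30) = sin 7π/36 cos 13π/30 + cos 7π/36 sin 13π/30 = 0.9205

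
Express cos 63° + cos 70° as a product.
cos 63° + cos 70° = 2 cos(66.5°) cos(-3.5°)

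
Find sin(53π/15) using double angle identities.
sin(53π/15) = 2 sin 53π/30 cos 53π/30 = -0.9945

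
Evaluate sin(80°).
sin(80°) = 0.9848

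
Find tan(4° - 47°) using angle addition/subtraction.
tan(4° - 47°) = (tan 4° - tan 47°)/(1 + tan 4° tan 47°) = -0.9325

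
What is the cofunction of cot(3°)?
cot(3°) = tan(90° - 3°) = tan(87°)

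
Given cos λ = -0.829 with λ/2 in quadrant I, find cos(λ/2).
cos(λ/2) = ±√((1 + cos λ)/2); positive since λ/2 ∈ QI, so cos(λ/2) = 0.2924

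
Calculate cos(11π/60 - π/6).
cos(11π/60 - π/6) = cos 11π/60 cos π/6 + sin 11π/60 sin π/6 = 0.9986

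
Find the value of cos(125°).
cos(125°) = -0.5736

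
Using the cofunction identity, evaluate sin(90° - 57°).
sin(90° - 57°) = cos(57°) = 0.5446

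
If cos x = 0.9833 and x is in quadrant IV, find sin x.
sin x = -0.182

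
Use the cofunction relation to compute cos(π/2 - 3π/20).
cos(π/2 - 3π/20) = sin(3π/20) = 0.454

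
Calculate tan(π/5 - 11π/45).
tan(π/5 - 11π/45) = (tan π/5 - tan 11π/45)/(1 + tan π/5 tan 11π/45) = -0.1405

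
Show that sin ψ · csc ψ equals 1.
LHS = sin ψ · (1/sin ψ) = 1 = RHS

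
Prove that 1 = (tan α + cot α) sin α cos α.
RHS = (sin α/cos α + cos α/sin α) sin α cos α = ((sin²α + cos²α)/(sin α cos α)) · sin α cos α = sin²α + cos²α = 1 = LHS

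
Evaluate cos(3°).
cos(3°) = 0.9986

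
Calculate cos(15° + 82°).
cos(15° + 82°) = cos 15° cos 82° - sin 15° sin 82° = -0.1219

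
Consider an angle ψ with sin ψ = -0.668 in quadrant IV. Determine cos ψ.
cos ψ = √(1 - sin²ψ) = 0.7442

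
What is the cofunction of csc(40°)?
csc(40°) = sec(90° - 40°) = sec(50°)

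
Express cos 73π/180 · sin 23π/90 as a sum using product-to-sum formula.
cos 73π/180 sin 23π/90 = (1/2)[sin(73π/180+23π/90) - sin(73π/180-23π/90)]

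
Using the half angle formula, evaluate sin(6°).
sin(6°) = √((1 - cos 12°)/2) = 0.1045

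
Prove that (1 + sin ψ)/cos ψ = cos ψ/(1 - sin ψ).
LHS = (1 + sin ψ)(1 - sin ψ) / (cos ψ(1 - sin ψ)) = (1 - sin²ψ) / (cos ψ(1 - sin ψ)) = cos²ψ / (cos ψ(1 - sin ψ)) = cos ψ/(1 - sin ψ) = RHS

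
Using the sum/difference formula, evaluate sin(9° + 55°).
sin(9° + 55°) = sin 9° cos 55° + cos 9° sin 55° = 0.8988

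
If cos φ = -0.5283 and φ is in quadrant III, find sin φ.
sin φ = -0.8491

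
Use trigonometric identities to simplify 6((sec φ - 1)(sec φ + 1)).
6((sec φ - 1)(sec φ + 1)) = 6(tan²φ) (using Diff. of squares)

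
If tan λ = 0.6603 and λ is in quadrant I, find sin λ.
sin λ = 0.551 (using tan²λ + 1 = sec²λ)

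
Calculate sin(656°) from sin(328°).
sin(656°) = 2 sin 328° cos 328° = -0.8988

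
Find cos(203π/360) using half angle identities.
cos(203π/360) = -√((1 + cos 203π/180)/2) = -0.1994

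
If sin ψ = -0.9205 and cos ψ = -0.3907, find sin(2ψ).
sin(2ψ) = 2 sin ψ cos ψ = 0.7193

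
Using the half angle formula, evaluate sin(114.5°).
sin(114.5°) = √((1 - cos 229°)/2) = 0.91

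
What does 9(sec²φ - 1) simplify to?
9(sec²φ - 1) = 9(tan²φ) (using Pythagorean identity)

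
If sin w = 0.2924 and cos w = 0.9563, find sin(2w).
sin(2w) = 2 sin w cos w = 0.5592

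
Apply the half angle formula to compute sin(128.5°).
sin(128.5°) = √((1 - cos 257°)/2) = 0.7826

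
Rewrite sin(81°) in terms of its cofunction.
sin(81°) = cos(90° - 81°) = cos(9°)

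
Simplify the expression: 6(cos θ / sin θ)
6(cos θ / sin θ) = 6(cot θ) (using Quotient identity)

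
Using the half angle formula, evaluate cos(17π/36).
cos(17π/36) = √((1 + cos 17π/18)/2) = 0.08716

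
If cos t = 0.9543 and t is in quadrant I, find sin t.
sin t = 0.2989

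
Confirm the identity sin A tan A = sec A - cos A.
RHS = 1/cos A - cos A = (1 - cos²A)/cos A = sin²A/cos A = sin A · (sin A/cos A) = sin A tan A = LHS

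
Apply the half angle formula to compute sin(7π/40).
sin(7π/40) = √((1 - cos 7π/20)/2) = 0.5225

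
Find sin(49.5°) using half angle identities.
sin(49.5°) = √((1 - cos 99°)/2) = 0.7604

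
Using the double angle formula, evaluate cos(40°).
cos(40°) = cos²20° - sin²20° = 0.766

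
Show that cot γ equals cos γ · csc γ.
RHS = cos γ · (1/sin γ) = cos γ/sin γ = cot γ = LHS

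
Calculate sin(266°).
sin(266°) = -0.9976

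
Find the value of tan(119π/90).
tan(119π/90) = 1.6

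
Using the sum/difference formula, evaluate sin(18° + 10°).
sin(18° + 10°) = sin 18° cos 10° + cos 18° sin 10° = 0.4695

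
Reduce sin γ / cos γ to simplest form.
sin γ / cos γ = tan γ (using Quotient identity)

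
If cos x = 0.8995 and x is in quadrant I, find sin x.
sin x = 0.4369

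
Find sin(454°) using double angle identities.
sin(454°) = 2 sin 227° cos 227° = 0.9976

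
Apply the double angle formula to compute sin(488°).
sin(488°) = 2 sin 244° cos 244° = 0.788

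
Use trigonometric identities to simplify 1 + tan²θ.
1 + tan²θ = sec²θ (using Pythagorean identity)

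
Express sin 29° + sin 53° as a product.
sin 29° + sin 53° = 2 sin(41°) cos(-12°)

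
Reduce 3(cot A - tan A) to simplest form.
3(cot A - tan A) = 3(2 cot(2A)) (using Double angle)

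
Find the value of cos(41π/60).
cos(41π/60) = -0.5446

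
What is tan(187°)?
tan(187°) = 0.1228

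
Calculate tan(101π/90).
tan(101π/90) = 0.404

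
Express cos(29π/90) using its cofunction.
cos(29π/90) = sin(π/2 - 29π/90) = sin(8π/45)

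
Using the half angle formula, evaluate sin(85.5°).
sin(85.5°) = √((1 - cos 171°)/2) = 0.9969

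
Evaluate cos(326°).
cos(326°) = 0.829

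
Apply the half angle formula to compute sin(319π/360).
sin(319π/360) = √((1 - cos 319π/180)/2) = 0.3502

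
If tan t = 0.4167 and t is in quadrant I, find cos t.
cos t = 0.9231 (using tan²t + 1 = sec²t)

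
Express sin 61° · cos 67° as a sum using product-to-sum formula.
sin 61° cos 67° = (1/2)[sin(61°+67°) + sin(61°-67°)]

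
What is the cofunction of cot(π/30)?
cot(π/30) = tan(π/2 - π/30) = tan(7π/15)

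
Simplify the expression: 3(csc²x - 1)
3(csc²x - 1) = 3(cot²x) (using Pythagorean identity)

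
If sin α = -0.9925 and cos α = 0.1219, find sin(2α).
sin(2α) = 2 sin α cos α = -0.242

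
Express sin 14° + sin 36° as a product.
sin 14° + sin 36° = 2 sin(25°) cos(-11°)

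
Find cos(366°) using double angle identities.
cos(366°) = cos²183° - sin²183° = 0.9945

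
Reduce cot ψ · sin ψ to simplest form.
cot ψ · sin ψ = cos ψ (using Quotient identity)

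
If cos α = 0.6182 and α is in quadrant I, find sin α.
sin α = 0.786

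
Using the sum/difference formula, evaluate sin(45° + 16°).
sin(45° + 16°) = sin 45° cos 16° + cos 45° sin 16° = 0.8746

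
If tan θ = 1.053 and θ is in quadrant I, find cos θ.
cos θ = 0.6886 (using tan²θ + 1 = sec²θ)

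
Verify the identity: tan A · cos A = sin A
LHS = (sin A/cos A) · cos A = sin A = RHS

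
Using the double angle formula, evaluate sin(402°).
sin(402°) = 2 sin 201° cos 201° = 0.6691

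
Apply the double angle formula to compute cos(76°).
cos(76°) = cos²38° - sin²38° = 0.2419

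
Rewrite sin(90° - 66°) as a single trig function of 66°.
sin(90° - 66°) = cos(66°)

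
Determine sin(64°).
sin(64°) = 0.8988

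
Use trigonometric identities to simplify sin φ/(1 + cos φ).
sin φ/(1 + cos φ) = tan(φ/2) (using Half angle)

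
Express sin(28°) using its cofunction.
sin(28°) = cos(90° - 28°) = cos(62°)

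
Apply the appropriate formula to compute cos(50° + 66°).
cos(50° + 66°) = cos 50° cos 66° - sin 50° sin 66° = -0.4384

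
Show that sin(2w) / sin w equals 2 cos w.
LHS = 2 sin w cos w / sin w = 2 cos w = RHS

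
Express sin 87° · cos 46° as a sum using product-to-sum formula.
sin 87° cos 46° = (1/2)[sin(87°+46°) + sin(87°-46°)]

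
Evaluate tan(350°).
tan(350°) = -0.1763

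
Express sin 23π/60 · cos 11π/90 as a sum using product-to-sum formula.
sin 23π/60 cos 11π/90 = (1/2)[sin(23π/60+11π/90) + sin(23π/60-11π/90)]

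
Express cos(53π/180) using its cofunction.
cos(53π/180) = sin(π/2 - 53π/180) = sin(37π/180)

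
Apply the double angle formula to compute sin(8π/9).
sin(8π/9) = 2 sin 4π/9 cos 4π/9 = 0.342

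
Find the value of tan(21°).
tan(21°) = 0.3839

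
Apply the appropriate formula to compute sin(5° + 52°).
sin(5° + 52°) = sin 5° cos 52° + cos 5° sin 52° = 0.8387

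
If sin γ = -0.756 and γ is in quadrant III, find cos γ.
cos γ = -0.6546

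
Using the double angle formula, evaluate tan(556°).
tan(556°) = 2 tan 278° / (1 - tan²278°) = 0.2867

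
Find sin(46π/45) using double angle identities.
sin(46π/45) = 2 sin 23π/45 cos 23π/45 = -0.06976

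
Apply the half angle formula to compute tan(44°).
tan(44°) = sin 88° / (1 + cos 88°) = 0.9657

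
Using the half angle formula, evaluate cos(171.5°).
cos(171.5°) = -√((1 + cos 343°)/2) = -0.989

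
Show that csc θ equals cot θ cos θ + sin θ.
RHS = cos²θ/sin θ + sin θ = (cos²θ + sin²θ)/sin θ = 1/sin θ = csc θ = LHS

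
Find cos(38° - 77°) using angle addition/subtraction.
cos(38° - 77°) = cos 38° cos 77° + sin 38° sin 77° = 0.7771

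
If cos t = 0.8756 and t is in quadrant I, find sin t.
sin t = 0.483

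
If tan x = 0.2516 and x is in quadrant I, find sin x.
sin x = 0.244 (using tan²x + 1 = sec²x)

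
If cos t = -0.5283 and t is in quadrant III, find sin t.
sin t = -0.8491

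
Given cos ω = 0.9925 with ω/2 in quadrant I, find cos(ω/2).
cos(ω/2) = ±√((1 + cos ω)/2); positive since ω/2 ∈ QI, so cos(ω/2) = 0.9981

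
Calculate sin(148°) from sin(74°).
sin(148°) = 2 sin 74° cos 74° = 0.5299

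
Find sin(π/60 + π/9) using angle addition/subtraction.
sin(π/60 + π/9) = sin π/60 cos π/9 + cos π/60 sin π/9 = 0.3907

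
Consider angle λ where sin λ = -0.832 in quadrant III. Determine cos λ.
cos λ = ±√(1 - sin²λ) = -0.5548 (negative in QIII)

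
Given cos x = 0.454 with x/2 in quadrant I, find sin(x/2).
sin(x/2) = ±√((1 - cos x)/2); positive since x/2 ∈ QI, so sin(x/2) = 0.5225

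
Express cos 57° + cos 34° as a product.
cos 57° + cos 34° = 2 cos(45.5°) cos(11.5°)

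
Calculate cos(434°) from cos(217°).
cos(434°) = cos²217° - sin²217° = 0.2756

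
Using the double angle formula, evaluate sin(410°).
sin(410°) = 2 sin 205° cos 205° = 0.766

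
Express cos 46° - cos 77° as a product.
cos 46° - cos 77° = -2 sin(61.5°) sin(-15.5°)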